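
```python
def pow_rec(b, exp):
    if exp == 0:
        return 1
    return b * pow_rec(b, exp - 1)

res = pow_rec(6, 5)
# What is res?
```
Call trace:
pow_rec(b=6, exp=5)
  pow_rec(b=6, exp=4)
    pow_rec(b=6, exp=3)
      pow_rec(b=6, exp=2)
        pow_rec(b=6, exp=1)
          pow_rec(b=6, exp=0)
          -> return 1
        -> return 6
      -> return 36
    -> return 216
  -> return 1296
-> return 7776

Final answer: 7776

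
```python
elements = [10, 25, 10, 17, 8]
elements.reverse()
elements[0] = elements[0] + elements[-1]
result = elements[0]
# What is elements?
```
Trace:
  elements=[10, 25, 10, 17, 8]
  elements=[8, 17, 10, 25, 10]
  elements=[18, 17, 10, 25, 10]
  elements=[18, 17, 10, 25, 10], result=18

Final answer: [18, 17, 10, 25, 10]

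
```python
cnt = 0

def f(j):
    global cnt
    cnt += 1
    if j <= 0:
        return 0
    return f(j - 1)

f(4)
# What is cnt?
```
Call trace:
f(j=4)
  f(j=3)
    f(j=2)
      f(j=1)
        f(j=0)
        -> return 0
      -> return 0
    -> return 0
  -> return 0
-> return 0

cnt is incremented once per call. f is entered once for each j = 4, 3, 2, 1, 0 (the j <= 0 call returns without recursing), i.e. 4 + 1 calls.
cnt = 5

Final answer: 5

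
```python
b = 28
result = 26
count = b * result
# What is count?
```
Trace:
  b=28
  b=28, result=26
  b=28, result=26, count=728

Final answer: 728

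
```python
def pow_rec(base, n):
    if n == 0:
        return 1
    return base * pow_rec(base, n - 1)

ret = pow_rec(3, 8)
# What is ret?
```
Call trace:
pow_rec(base=3, n=8)
  pow_rec(base=3, n=7)
    pow_rec(base=3, n=6)
      pow_rec(base=3, n=5)
        pow_rec(base=3, n=4)
          pow_rec(base=3, n=3)
            pow_rec(base=3, n=2)
              pow_rec(base=3, n=1)
                pow_rec(base=3, n=0)
                -> return 1
              -> return 3
            -> return 9
          -> return 27
        -> return 81
      -> return 243
    -> return 729
  -> return 2187
-> return 6561

Final answer: 6561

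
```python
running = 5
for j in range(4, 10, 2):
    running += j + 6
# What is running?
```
Trace:
  running=5
  running=15, j=4
  running=27, j=6
  running=41, j=8

Final answer: 41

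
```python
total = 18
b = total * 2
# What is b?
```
Trace:
  total=18
  total=18, b=36

Final answer: 36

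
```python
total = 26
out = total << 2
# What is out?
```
Trace:
  total=26
  total=26, out=104

Final answer: 104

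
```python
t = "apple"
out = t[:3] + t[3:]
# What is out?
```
Trace:
  t='apple'
  t='apple', out='apple'

Final answer: 'apple'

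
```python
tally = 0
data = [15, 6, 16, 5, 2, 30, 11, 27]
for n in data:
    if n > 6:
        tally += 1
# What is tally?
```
Trace:
  tally=0
  tally=1, n=15
  tally=1, n=6
  tally=2, n=16
  tally=2, n=5
  tally=2, n=2
  tally=3, n=30
  tally=4, n=11
  tally=5, n=27

Final answer: 5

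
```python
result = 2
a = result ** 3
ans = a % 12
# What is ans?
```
Trace:
  result=2
  result=2, a=8
  result=2, a=8, ans=8

Final answer: 8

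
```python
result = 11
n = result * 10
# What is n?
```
Trace:
  result=11
  result=11, n=110

Final answer: 110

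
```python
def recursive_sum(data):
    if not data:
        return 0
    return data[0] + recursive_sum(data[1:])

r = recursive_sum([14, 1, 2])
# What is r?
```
Call trace:
recursive_sum(data=[14, 1, 2])
  recursive_sum(data=[1, 2])
    recursive_sum(data=[2])
      recursive_sum(data=[])
      -> return 0
    -> return 2
  -> return 3
-> return 17

Final answer: 17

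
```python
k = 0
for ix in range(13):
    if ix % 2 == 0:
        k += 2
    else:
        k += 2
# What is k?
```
Trace:
  k=0
  k=2, ix=0
  k=4, ix=1
  k=6, ix=2
  k=8, ix=3
  k=10, ix=4
  k=12, ix=5
  k=14, ix=6
  k=16, ix=7
  k=18, ix=8
  k=20, ix=9
  k=22, ix=10
  k=24, ix=11
  k=26, ix=12

Final answer: 26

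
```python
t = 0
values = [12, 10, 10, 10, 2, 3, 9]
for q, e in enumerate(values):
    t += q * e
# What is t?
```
Trace:
  t=0
  t=0, q=0, e=12
  t=10, q=1, e=10
  t=30, q=2, e=10
  t=60, q=3, e=10
  t=68, q=4, e=2
  t=83, q=5, e=3
  t=137, q=6, e=9

Final answer: 137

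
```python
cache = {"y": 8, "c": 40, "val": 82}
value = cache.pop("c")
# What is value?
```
Trace:
  cache={'y': 8, 'c': 40, 'val': 82}
  cache={'y': 8, 'val': 82}, value=40

Final answer: 40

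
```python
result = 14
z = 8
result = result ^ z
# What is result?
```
Trace:
  result=14
  result=14, z=8
  result=6, z=8

Final answer: 6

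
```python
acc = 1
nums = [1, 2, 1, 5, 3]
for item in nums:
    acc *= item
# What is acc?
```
Trace:
  acc=1
  acc=1, item=1
  acc=2, item=2
  acc=2, item=1
  acc=10, item=5
  acc=30, item=3

Final answer: 30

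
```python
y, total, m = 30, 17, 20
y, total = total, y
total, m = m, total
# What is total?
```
Trace:
  y=30, total=17, m=20
  y=17, total=30, m=20
  y=17, total=20, m=30

Final answer: 20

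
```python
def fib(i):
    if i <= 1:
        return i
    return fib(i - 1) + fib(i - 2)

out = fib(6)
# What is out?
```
Call trace (a repeated sub-call is expanded the first time; later identical calls just restate its return value):
fib(i=6)
  fib(i=5)
    fib(i=4)
      fib(i=3)
        fib(i=2)
          fib(i=1)
          -> return 1
          fib(i=0)
          -> return 0
        -> return 1
        fib(i=1)
        -> return 1
      -> return 2
      fib(i=2) -> return 1  (same call as traced above)
    -> return 3
    fib(i=3) -> return 2  (same call as traced above)
  -> return 5
  fib(i=4) -> return 3  (same call as traced above)
-> return 8

Final answer: 8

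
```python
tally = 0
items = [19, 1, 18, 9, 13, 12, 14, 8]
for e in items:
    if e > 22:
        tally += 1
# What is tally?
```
Trace:
  tally=0
  tally=0, e=19
  tally=0, e=1
  tally=0, e=18
  tally=0, e=9
  tally=0, e=13
  tally=0, e=12
  tally=0, e=14
  tally=0, e=8

Final answer: 0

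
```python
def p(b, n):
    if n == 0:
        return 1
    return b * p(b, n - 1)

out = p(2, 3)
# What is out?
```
Call trace:
p(b=2, n=3)
  p(b=2, n=2)
    p(b=2, n=1)
      p(b=2, n=0)
      -> return 1
    -> return 2
  -> return 4
-> return 8

Final answer: 8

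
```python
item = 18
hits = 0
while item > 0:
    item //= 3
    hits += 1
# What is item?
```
Trace:
  item=18
  item=18, hits=0
  item=6, hits=1
  item=2, hits=2
  item=0, hits=3

Final answer: 0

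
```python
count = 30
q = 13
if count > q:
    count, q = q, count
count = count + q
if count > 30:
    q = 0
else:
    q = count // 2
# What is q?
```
Trace:
  count=30
  count=30, q=13
  count=13, q=30
  count=43, q=30
  count=43, q=0

Final answer: 0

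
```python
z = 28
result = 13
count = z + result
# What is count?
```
Trace:
  z=28
  z=28, result=13
  z=28, result=13, count=41

Final answer: 41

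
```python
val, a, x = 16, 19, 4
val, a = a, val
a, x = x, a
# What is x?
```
Trace:
  val=16, a=19, x=4
  val=19, a=16, x=4
  val=19, a=4, x=16

Final answer: 16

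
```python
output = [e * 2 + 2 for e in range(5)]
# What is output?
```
Trace:
  e=0
  e=1
  e=2
  e=3
  e=4
  output=[2, 4, 6, 8, 10]

Final answer: [2, 4, 6, 8, 10]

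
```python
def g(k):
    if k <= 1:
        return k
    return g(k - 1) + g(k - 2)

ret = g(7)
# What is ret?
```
Call trace (a repeated sub-call is expanded the first time; later identical calls just restate its return value):
g(k=7)
  g(k=6)
    g(k=5)
      g(k=4)
        g(k=3)
          g(k=2)
            g(k=1)
            -> return 1
            g(k=0)
            -> return 0
          -> return 1
          g(k=1)
          -> return 1
        -> return 2
        g(k=2) -> return 1  (same call as traced above)
      -> return 3
      g(k=3) -> return 2  (same call as traced above)
    -> return 5
    g(k=4) -> return 3  (same call as traced above)
  -> return 8
  g(k=5) -> return 5  (same call as traced above)
-> return 13

Final answer: 13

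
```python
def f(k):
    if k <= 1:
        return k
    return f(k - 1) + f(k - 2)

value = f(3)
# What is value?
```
Call trace:
f(k=3)
  f(k=2)
    f(k=1)
    -> return 1
    f(k=0)
    -> return 0
  -> return 1
  f(k=1)
  -> return 1
-> return 2

Final answer: 2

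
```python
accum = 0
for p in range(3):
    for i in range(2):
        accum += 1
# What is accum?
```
Trace:
  accum=0
  accum=1, p=0, i=0
  accum=2, p=0, i=1
  accum=3, p=1, i=0
  accum=4, p=1, i=1
  accum=5, p=2, i=0
  accum=6, p=2, i=1

Final answer: 6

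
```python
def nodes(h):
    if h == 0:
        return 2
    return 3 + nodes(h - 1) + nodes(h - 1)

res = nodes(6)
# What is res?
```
Call trace (a repeated sub-call is expanded the first time; later identical calls just restate its return value):
nodes(h=6)
  nodes(h=5)
    nodes(h=4)
      nodes(h=3)
        nodes(h=2)
          nodes(h=1)
            nodes(h=0)
            -> return 2
            nodes(h=0)
            -> return 2
          -> return 7
          nodes(h=1) -> return 7  (same call as traced above)
        -> return 17
        nodes(h=2) -> return 17  (same call as traced above)
      -> return 37
      nodes(h=3) -> return 37  (same call as traced above)
    -> return 77
    nodes(h=4) -> return 77  (same call as traced above)
  -> return 157
  nodes(h=5) -> return 157  (same call as traced above)
-> return 317

Final answer: 317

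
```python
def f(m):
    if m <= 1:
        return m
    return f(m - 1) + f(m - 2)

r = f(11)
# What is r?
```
Call trace (a repeated sub-call is expanded the first time; later identical calls just restate its return value):
f(m=11)
  f(m=10)
    f(m=9)
      f(m=8)
        f(m=7)
          f(m=6)
            f(m=5)
              f(m=4)
                f(m=3)
                  f(m=2)
                    f(m=1)
                    -> return 1
                    f(m=0)
                    -> return 0
                  -> return 1
                  f(m=1)
                  -> return 1
                -> return 2
                f(m=2) -> return 1  (same call as traced above)
              -> return 3
              f(m=3) -> return 2  (same call as traced above)
            -> return 5
            f(m=4) -> return 3  (same call as traced above)
          -> return 8
          f(m=5) -> return 5  (same call as traced above)
        -> return 13
        f(m=6) -> return 8  (same call as traced above)
      -> return 21
      f(m=7) -> return 13  (same call as traced above)
    -> return 34
    f(m=8) -> return 21  (same call as traced above)
  -> return 55
  f(m=9) -> return 34  (same call as traced above)
-> return 89

Final answer: 89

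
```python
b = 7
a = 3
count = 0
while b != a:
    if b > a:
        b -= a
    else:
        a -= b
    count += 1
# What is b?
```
Trace:
  b=7
  b=7, a=3
  b=7, a=3, count=0
  b=4, a=3, count=1
  b=1, a=3, count=2
  b=1, a=2, count=3
  b=1, a=1, count=4

Final answer: 1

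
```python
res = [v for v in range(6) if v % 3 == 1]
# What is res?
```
Trace:
  v=0
  v=1
  v=2
  v=3
  v=4
  v=5
  res=[1, 4]

Final answer: [1, 4]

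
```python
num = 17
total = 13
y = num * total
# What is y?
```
Trace:
  num=17
  num=17, total=13
  num=17, total=13, y=221

Final answer: 221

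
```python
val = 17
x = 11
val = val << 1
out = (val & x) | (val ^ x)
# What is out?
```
Trace:
  val=17
  val=17, x=11
  val=34, x=11
  val=34, x=11, out=43

Final answer: 43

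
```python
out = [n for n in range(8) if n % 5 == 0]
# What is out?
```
Trace:
  n=0
  n=1
  n=2
  n=3
  n=4
  n=5
  n=6
  n=7
  out=[0, 5]

Final answer: [0, 5]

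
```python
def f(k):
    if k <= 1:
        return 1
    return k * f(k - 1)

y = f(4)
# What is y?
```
Call trace:
f(k=4)
  f(k=3)
    f(k=2)
      f(k=1)
      -> return 1
    -> return 2
  -> return 6
-> return 24

Final answer: 24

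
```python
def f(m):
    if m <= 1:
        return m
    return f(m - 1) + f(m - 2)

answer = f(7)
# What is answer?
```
Call trace (a repeated sub-call is expanded the first time; later identical calls just restate its return value):
f(m=7)
  f(m=6)
    f(m=5)
      f(m=4)
        f(m=3)
          f(m=2)
            f(m=1)
            -> return 1
            f(m=0)
            -> return 0
          -> return 1
          f(m=1)
          -> return 1
        -> return 2
        f(m=2) -> return 1  (same call as traced above)
      -> return 3
      f(m=3) -> return 2  (same call as traced above)
    -> return 5
    f(m=4) -> return 3  (same call as traced above)
  -> return 8
  f(m=5) -> return 5  (same call as traced above)
-> return 13

Final answer: 13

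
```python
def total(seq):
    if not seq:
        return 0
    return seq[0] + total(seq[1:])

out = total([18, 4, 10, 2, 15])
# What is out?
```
Call trace:
total(seq=[18, 4, 10, 2, 15])
  total(seq=[4, 10, 2, 15])
    total(seq=[10, 2, 15])
      total(seq=[2, 15])
        total(seq=[15])
          total(seq=[])
          -> return 0
        -> return 15
      -> return 17
    -> return 27
  -> return 31
-> return 49

Final answer: 49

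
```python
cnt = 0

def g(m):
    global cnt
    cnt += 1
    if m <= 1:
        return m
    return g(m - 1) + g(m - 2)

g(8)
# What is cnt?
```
Call trace (a repeated sub-call is expanded the first time; later identical calls just restate its return value):
g(m=8)
  g(m=7)
    g(m=6)
      g(m=5)
        g(m=4)
          g(m=3)
            g(m=2)
              g(m=1)
              -> return 1
              g(m=0)
              -> return 0
            -> return 1
            g(m=1)
            -> return 1
          -> return 2
          g(m=2) -> return 1  (same call as traced above)
        -> return 3
        g(m=3) -> return 2  (same call as traced above)
      -> return 5
      g(m=4) -> return 3  (same call as traced above)
    -> return 8
    g(m=5) -> return 5  (same call as traced above)
  -> return 13
  g(m=6) -> return 8  (same call as traced above)
-> return 21

cnt is incremented once per call, so count the calls in each subtree. Let C(m) = number of calls made by g(m).
C(0) = C(1) = 1 (base case, no recursion); C(m) = 1 + C(m - 1) + C(m - 2) otherwise.
C(2) = 1 + C(1) + C(0) = 1 + 1 + 1 = 3
C(3) = 1 + C(2) + C(1) = 1 + 3 + 1 = 5
C(4) = 1 + C(3) + C(2) = 1 + 5 + 3 = 9
C(5) = 1 + C(4) + C(3) = 1 + 9 + 5 = 15
C(6) = 1 + C(5) + C(4) = 1 + 15 + 9 = 25
C(7) = 1 + C(6) + C(5) = 1 + 25 + 15 = 41
C(8) = 1 + C(7) + C(6) = 1 + 41 + 25 = 67
cnt = C(8) = 67

Final answer: 67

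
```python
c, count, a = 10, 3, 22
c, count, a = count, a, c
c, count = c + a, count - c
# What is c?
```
Trace:
  c=10, count=3, a=22
  c=3, count=22, a=10
  c=13, count=19, a=10

Final answer: 13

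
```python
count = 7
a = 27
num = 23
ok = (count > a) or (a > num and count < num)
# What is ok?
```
Trace:
  count=7
  count=7, a=27
  count=7, a=27, num=23
  count=7, a=27, num=23, ok=True

Final answer: True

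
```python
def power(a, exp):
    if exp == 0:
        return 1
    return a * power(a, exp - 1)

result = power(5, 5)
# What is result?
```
Call trace:
power(a=5, exp=5)
  power(a=5, exp=4)
    power(a=5, exp=3)
      power(a=5, exp=2)
        power(a=5, exp=1)
          power(a=5, exp=0)
          -> return 1
        -> return 5
      -> return 25
    -> return 125
  -> return 625
-> return 3125

Final answer: 3125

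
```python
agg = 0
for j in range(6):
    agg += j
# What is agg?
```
Trace:
  agg=0
  agg=0, j=0
  agg=1, j=1
  agg=3, j=2
  agg=6, j=3
  agg=10, j=4
  agg=15, j=5

Final answer: 15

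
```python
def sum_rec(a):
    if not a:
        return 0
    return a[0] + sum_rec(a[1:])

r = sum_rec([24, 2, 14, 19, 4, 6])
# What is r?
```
Call trace:
sum_rec(a=[24, 2, 14, 19, 4, 6])
  sum_rec(a=[2, 14, 19, 4, 6])
    sum_rec(a=[14, 19, 4, 6])
      sum_rec(a=[19, 4, 6])
        sum_rec(a=[4, 6])
          sum_rec(a=[6])
            sum_rec(a=[])
            -> return 0
          -> return 6
        -> return 10
      -> return 29
    -> return 43
  -> return 45
-> return 69

Final answer: 69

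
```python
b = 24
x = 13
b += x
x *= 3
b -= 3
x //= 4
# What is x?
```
Trace:
  b=24
  b=24, x=13
  b=37, x=13
  b=37, x=39
  b=34, x=39
  b=34, x=9

Final answer: 9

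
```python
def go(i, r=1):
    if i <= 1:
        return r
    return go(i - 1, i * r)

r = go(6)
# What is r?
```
Call trace:
go(i=6, r=1)
  go(i=5, r=6)
    go(i=4, r=30)
      go(i=3, r=120)
        go(i=2, r=360)
          go(i=1, r=720)
          -> return 720
        -> return 720
      -> return 720
    -> return 720
  -> return 720
-> return 720

Final answer: 720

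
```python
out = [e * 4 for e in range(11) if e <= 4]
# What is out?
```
Trace:
  e=0
  e=1
  e=2
  e=3
  e=4
  e=5
  e=6
  e=7
  e=8
  e=9
  e=10
  out=[0, 4, 8, 12, 16]

Final answer: [0, 4, 8, 12, 16]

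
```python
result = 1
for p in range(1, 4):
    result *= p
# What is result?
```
Trace:
  result=1
  result=1, p=1
  result=2, p=2
  result=6, p=3

Final answer: 6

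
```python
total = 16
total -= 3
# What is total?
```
Trace:
  total=16
  total=13

Final answer: 13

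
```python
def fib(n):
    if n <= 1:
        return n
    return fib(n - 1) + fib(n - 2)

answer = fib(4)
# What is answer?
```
Call trace (a repeated sub-call is expanded the first time; later identical calls just restate its return value):
fib(n=4)
  fib(n=3)
    fib(n=2)
      fib(n=1)
      -> return 1
      fib(n=0)
      -> return 0
    -> return 1
    fib(n=1)
    -> return 1
  -> return 2
  fib(n=2) -> return 1  (same call as traced above)
-> return 3

Final answer: 3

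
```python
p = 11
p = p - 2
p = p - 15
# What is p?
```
Trace:
  p=11
  p=9
  p=-6

Final answer: -6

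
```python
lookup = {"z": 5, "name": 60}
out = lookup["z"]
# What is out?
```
Trace:
  lookup={'z': 5, 'name': 60}
  lookup={'z': 5, 'name': 60}, out=5

Final answer: 5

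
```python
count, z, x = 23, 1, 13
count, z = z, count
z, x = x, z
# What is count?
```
Trace:
  count=23, z=1, x=13
  count=1, z=23, x=13
  count=1, z=13, x=23

Final answer: 1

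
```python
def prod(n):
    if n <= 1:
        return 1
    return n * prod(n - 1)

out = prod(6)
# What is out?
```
Call trace:
prod(n=6)
  prod(n=5)
    prod(n=4)
      prod(n=3)
        prod(n=2)
          prod(n=1)
          -> return 1
        -> return 2
      -> return 6
    -> return 24
  -> return 120
-> return 720

Final answer: 720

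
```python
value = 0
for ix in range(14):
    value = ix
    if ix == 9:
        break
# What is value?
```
Trace:
  value=0
  value=0, ix=0
  value=1, ix=1
  value=2, ix=2
  value=3, ix=3
  value=4, ix=4
  value=5, ix=5
  value=6, ix=6
  value=7, ix=7
  value=8, ix=8
  value=9, ix=9

Final answer: 9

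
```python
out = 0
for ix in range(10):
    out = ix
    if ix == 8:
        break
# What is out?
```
Trace:
  out=0
  out=0, ix=0
  out=1, ix=1
  out=2, ix=2
  out=3, ix=3
  out=4, ix=4
  out=5, ix=5
  out=6, ix=6
  out=7, ix=7
  out=8, ix=8

Final answer: 8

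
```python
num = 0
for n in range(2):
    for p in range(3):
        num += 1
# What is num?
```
Trace:
  num=0
  num=1, n=0, p=0
  num=2, n=0, p=1
  num=3, n=0, p=2
  num=4, n=1, p=0
  num=5, n=1, p=1
  num=6, n=1, p=2

Final answer: 6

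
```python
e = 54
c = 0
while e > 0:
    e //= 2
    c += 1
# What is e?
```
Trace:
  e=54
  e=54, c=0
  e=27, c=1
  e=13, c=2
  e=6, c=3
  e=3, c=4
  e=1, c=5
  e=0, c=6

Final answer: 0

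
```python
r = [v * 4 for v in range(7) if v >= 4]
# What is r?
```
Trace:
  v=0
  v=1
  v=2
  v=3
  v=4
  v=5
  v=6
  r=[16, 20, 24]

Final answer: [16, 20, 24]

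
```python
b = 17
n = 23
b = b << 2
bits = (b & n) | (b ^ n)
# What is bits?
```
Trace:
  b=17
  b=17, n=23
  b=68, n=23
  b=68, n=23, bits=87

Final answer: 87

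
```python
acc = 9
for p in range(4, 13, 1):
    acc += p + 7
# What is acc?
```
Trace:
  acc=9
  acc=20, p=4
  acc=32, p=5
  acc=45, p=6
  acc=59, p=7
  acc=74, p=8
  acc=90, p=9
  acc=107, p=10
  acc=125, p=11
  acc=144, p=12

Final answer: 144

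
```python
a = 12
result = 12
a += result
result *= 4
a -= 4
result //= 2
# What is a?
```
Trace:
  a=12
  a=12, result=12
  a=24, result=12
  a=24, result=48
  a=20, result=48
  a=20, result=24

Final answer: 20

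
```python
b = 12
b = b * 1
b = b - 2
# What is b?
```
Trace:
  b=12
  b=12
  b=10

Final answer: 10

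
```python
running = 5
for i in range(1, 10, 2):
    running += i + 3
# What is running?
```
Trace:
  running=5
  running=9, i=1
  running=15, i=3
  running=23, i=5
  running=33, i=7
  running=45, i=9

Final answer: 45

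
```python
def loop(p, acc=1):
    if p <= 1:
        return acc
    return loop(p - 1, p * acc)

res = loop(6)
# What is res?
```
Call trace:
loop(p=6, acc=1)
  loop(p=5, acc=6)
    loop(p=4, acc=30)
      loop(p=3, acc=120)
        loop(p=2, acc=360)
          loop(p=1, acc=720)
          -> return 720
        -> return 720
      -> return 720
    -> return 720
  -> return 720
-> return 720

Final answer: 720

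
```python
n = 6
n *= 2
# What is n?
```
Trace:
  n=6
  n=12

Final answer: 12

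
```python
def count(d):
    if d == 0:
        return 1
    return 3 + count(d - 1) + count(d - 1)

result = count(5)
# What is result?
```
Call trace (a repeated sub-call is expanded the first time; later identical calls just restate its return value):
count(d=5)
  count(d=4)
    count(d=3)
      count(d=2)
        count(d=1)
          count(d=0)
          -> return 1
          count(d=0)
          -> return 1
        -> return 5
        count(d=1) -> return 5  (same call as traced above)
      -> return 13
      count(d=2) -> return 13  (same call as traced above)
    -> return 29
    count(d=3) -> return 29  (same call as traced above)
  -> return 61
  count(d=4) -> return 61  (same call as traced above)
-> return 125

Final answer: 125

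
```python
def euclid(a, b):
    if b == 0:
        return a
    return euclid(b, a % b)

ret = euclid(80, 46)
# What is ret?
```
Call trace:
euclid(a=80, b=46)
  euclid(a=46, b=34)
    euclid(a=34, b=12)
      euclid(a=12, b=10)
        euclid(a=10, b=2)
          euclid(a=2, b=0)
          -> return 2
        -> return 2
      -> return 2
    -> return 2
  -> return 2
-> return 2

Final answer: 2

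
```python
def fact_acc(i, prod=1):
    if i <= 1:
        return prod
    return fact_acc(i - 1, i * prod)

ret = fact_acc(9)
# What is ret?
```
Call trace:
fact_acc(i=9, prod=1)
  fact_acc(i=8, prod=9)
    fact_acc(i=7, prod=72)
      fact_acc(i=6, prod=504)
        fact_acc(i=5, prod=3024)
          fact_acc(i=4, prod=15120)
            fact_acc(i=3, prod=60480)
              fact_acc(i=2, prod=181440)
                fact_acc(i=1, prod=362880)
                -> return 362880
              -> return 362880
            -> return 362880
          -> return 362880
        -> return 362880
      -> return 362880
    -> return 362880
  -> return 362880
-> return 362880

Final answer: 362880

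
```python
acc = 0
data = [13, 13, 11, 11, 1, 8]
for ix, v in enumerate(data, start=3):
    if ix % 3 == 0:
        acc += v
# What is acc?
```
Trace:
  acc=0
  acc=13, ix=3, v=13
  acc=13, ix=4, v=13
  acc=13, ix=5, v=11
  acc=24, ix=6, v=11
  acc=24, ix=7, v=1
  acc=24, ix=8, v=8

Final answer: 24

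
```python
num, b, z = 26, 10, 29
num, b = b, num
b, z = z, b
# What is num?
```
Trace:
  num=26, b=10, z=29
  num=10, b=26, z=29
  num=10, b=29, z=26

Final answer: 10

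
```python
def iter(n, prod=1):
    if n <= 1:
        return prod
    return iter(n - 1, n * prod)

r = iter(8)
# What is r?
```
Call trace:
iter(n=8, prod=1)
  iter(n=7, prod=8)
    iter(n=6, prod=56)
      iter(n=5, prod=336)
        iter(n=4, prod=1680)
          iter(n=3, prod=6720)
            iter(n=2, prod=20160)
              iter(n=1, prod=40320)
              -> return 40320
            -> return 40320
          -> return 40320
        -> return 40320
      -> return 40320
    -> return 40320
  -> return 40320
-> return 40320

Final answer: 40320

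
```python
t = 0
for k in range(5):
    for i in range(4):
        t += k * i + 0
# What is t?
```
Trace:
  t=0
  t=0, k=0, i=0
  t=0, k=0, i=1
  t=0, k=0, i=2
  t=0, k=0, i=3
  t=0, k=1, i=0
  t=1, k=1, i=1
  t=3, k=1, i=2
  t=6, k=1, i=3
  t=6, k=2, i=0
  t=8, k=2, i=1
  t=12, k=2, i=2
  t=18, k=2, i=3
  t=18, k=3, i=0
  t=21, k=3, i=1
  t=27, k=3, i=2
  t=36, k=3, i=3
  t=36, k=4, i=0
  t=40, k=4, i=1
  t=48, k=4, i=2
  t=60, k=4, i=3

Final answer: 60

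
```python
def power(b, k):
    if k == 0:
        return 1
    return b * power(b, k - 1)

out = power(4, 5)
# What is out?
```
Call trace:
power(b=4, k=5)
  power(b=4, k=4)
    power(b=4, k=3)
      power(b=4, k=2)
        power(b=4, k=1)
          power(b=4, k=0)
          -> return 1
        -> return 4
      -> return 16
    -> return 64
  -> return 256
-> return 1024

Final answer: 1024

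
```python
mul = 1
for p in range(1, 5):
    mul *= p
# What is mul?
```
Trace:
  mul=1
  mul=1, p=1
  mul=2, p=2
  mul=6, p=3
  mul=24, p=4

Final answer: 24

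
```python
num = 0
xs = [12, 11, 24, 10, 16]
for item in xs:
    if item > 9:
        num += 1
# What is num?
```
Trace:
  num=0
  num=1, item=12
  num=2, item=11
  num=3, item=24
  num=4, item=10
  num=5, item=16

Final answer: 5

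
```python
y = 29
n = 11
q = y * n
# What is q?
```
Trace:
  y=29
  y=29, n=11
  y=29, n=11, q=319

Final answer: 319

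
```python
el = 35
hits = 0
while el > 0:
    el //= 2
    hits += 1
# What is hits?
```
Trace:
  el=35
  el=35, hits=0
  el=17, hits=1
  el=8, hits=2
  el=4, hits=3
  el=2, hits=4
  el=1, hits=5
  el=0, hits=6

Final answer: 6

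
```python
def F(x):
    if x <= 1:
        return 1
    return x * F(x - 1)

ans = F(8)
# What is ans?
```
Call trace:
F(x=8)
  F(x=7)
    F(x=6)
      F(x=5)
        F(x=4)
          F(x=3)
            F(x=2)
              F(x=1)
              -> return 1
            -> return 2
          -> return 6
        -> return 24
      -> return 120
    -> return 720
  -> return 5040
-> return 40320

Final answer: 40320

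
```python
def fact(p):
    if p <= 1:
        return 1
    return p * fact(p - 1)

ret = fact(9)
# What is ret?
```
Call trace:
fact(p=9)
  fact(p=8)
    fact(p=7)
      fact(p=6)
        fact(p=5)
          fact(p=4)
            fact(p=3)
              fact(p=2)
                fact(p=1)
                -> return 1
              -> return 2
            -> return 6
          -> return 24
        -> return 120
      -> return 720
    -> return 5040
  -> return 40320
-> return 362880

Final answer: 362880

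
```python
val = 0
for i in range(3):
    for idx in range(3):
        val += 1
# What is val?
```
Trace:
  val=0
  val=1, i=0, idx=0
  val=2, i=0, idx=1
  val=3, i=0, idx=2
  val=4, i=1, idx=0
  val=5, i=1, idx=1
  val=6, i=1, idx=2
  val=7, i=2, idx=0
  val=8, i=2, idx=1
  val=9, i=2, idx=2

Final answer: 9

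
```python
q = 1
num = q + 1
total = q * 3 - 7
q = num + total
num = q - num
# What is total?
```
Trace:
  q=1
  q=1, num=2
  q=1, num=2, total=-4
  q=-2, num=2, total=-4
  q=-2, num=-4, total=-4

Final answer: -4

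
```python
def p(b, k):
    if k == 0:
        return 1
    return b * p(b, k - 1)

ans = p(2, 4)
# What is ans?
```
Call trace:
p(b=2, k=4)
  p(b=2, k=3)
    p(b=2, k=2)
      p(b=2, k=1)
        p(b=2, k=0)
        -> return 1
      -> return 2
    -> return 4
  -> return 8
-> return 16

Final answer: 16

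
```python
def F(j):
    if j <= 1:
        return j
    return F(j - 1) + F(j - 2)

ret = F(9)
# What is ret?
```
Call trace (a repeated sub-call is expanded the first time; later identical calls just restate its return value):
F(j=9)
  F(j=8)
    F(j=7)
      F(j=6)
        F(j=5)
          F(j=4)
            F(j=3)
              F(j=2)
                F(j=1)
                -> return 1
                F(j=0)
                -> return 0
              -> return 1
              F(j=1)
              -> return 1
            -> return 2
            F(j=2) -> return 1  (same call as traced above)
          -> return 3
          F(j=3) -> return 2  (same call as traced above)
        -> return 5
        F(j=4) -> return 3  (same call as traced above)
      -> return 8
      F(j=5) -> return 5  (same call as traced above)
    -> return 13
    F(j=6) -> return 8  (same call as traced above)
  -> return 21
  F(j=7) -> return 13  (same call as traced above)
-> return 34

Final answer: 34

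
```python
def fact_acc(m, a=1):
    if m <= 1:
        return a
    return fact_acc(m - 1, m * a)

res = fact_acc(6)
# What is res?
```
Call trace:
fact_acc(m=6, a=1)
  fact_acc(m=5, a=6)
    fact_acc(m=4, a=30)
      fact_acc(m=3, a=120)
        fact_acc(m=2, a=360)
          fact_acc(m=1, a=720)
          -> return 720
        -> return 720
      -> return 720
    -> return 720
  -> return 720
-> return 720

Final answer: 720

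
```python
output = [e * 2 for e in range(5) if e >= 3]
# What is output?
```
Trace:
  e=0
  e=1
  e=2
  e=3
  e=4
  output=[6, 8]

Final answer: [6, 8]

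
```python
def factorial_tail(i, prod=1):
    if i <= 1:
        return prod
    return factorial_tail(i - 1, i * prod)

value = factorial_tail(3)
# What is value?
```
Call trace:
factorial_tail(i=3, prod=1)
  factorial_tail(i=2, prod=3)
    factorial_tail(i=1, prod=6)
    -> return 6
  -> return 6
-> return 6

Final answer: 6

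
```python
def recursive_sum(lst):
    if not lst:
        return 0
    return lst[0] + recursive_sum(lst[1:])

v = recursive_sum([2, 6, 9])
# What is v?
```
Call trace:
recursive_sum(lst=[2, 6, 9])
  recursive_sum(lst=[6, 9])
    recursive_sum(lst=[9])
      recursive_sum(lst=[])
      -> return 0
    -> return 9
  -> return 15
-> return 17

Final answer: 17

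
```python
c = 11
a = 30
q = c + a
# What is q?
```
Trace:
  c=11
  c=11, a=30
  c=11, a=30, q=41

Final answer: 41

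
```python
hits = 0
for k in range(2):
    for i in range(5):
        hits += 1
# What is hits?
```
Trace:
  hits=0
  hits=1, k=0, i=0
  hits=2, k=0, i=1
  hits=3, k=0, i=2
  hits=4, k=0, i=3
  hits=5, k=0, i=4
  hits=6, k=1, i=0
  hits=7, k=1, i=1
  hits=8, k=1, i=2
  hits=9, k=1, i=3
  hits=10, k=1, i=4

Final answer: 10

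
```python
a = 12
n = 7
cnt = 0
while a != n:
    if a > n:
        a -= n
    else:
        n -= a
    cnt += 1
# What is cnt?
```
Trace:
  a=12
  a=12, n=7
  a=12, n=7, cnt=0
  a=5, n=7, cnt=1
  a=5, n=2, cnt=2
  a=3, n=2, cnt=3
  a=1, n=2, cnt=4
  a=1, n=1, cnt=5

Final answer: 5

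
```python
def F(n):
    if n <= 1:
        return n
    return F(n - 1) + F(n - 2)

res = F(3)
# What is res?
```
Call trace:
F(n=3)
  F(n=2)
    F(n=1)
    -> return 1
    F(n=0)
    -> return 0
  -> return 1
  F(n=1)
  -> return 1
-> return 2

Final answer: 2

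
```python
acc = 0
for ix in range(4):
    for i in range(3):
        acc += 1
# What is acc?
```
Trace:
  acc=0
  acc=1, ix=0, i=0
  acc=2, ix=0, i=1
  acc=3, ix=0, i=2
  acc=4, ix=1, i=0
  acc=5, ix=1, i=1
  acc=6, ix=1, i=2
  acc=7, ix=2, i=0
  acc=8, ix=2, i=1
  acc=9, ix=2, i=2
  acc=10, ix=3, i=0
  acc=11, ix=3, i=1
  acc=12, ix=3, i=2

Final answer: 12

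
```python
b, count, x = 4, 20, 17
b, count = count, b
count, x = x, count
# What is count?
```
Trace:
  b=4, count=20, x=17
  b=20, count=4, x=17
  b=20, count=17, x=4

Final answer: 17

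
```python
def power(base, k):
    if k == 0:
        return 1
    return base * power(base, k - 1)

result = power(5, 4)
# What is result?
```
Call trace:
power(base=5, k=4)
  power(base=5, k=3)
    power(base=5, k=2)
      power(base=5, k=1)
        power(base=5, k=0)
        -> return 1
      -> return 5
    -> return 25
  -> return 125
-> return 625

Final answer: 625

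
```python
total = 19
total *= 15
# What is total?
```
Trace:
  total=19
  total=285

Final answer: 285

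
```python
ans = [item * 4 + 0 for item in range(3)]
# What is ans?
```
Trace:
  item=0
  item=1
  item=2
  ans=[0, 4, 8]

Final answer: [0, 4, 8]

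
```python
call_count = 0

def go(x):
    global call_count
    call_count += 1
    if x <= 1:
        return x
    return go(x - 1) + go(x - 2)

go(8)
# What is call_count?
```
Call trace (a repeated sub-call is expanded the first time; later identical calls just restate its return value):
go(x=8)
  go(x=7)
    go(x=6)
      go(x=5)
        go(x=4)
          go(x=3)
            go(x=2)
              go(x=1)
              -> return 1
              go(x=0)
              -> return 0
            -> return 1
            go(x=1)
            -> return 1
          -> return 2
          go(x=2) -> return 1  (same call as traced above)
        -> return 3
        go(x=3) -> return 2  (same call as traced above)
      -> return 5
      go(x=4) -> return 3  (same call as traced above)
    -> return 8
    go(x=5) -> return 5  (same call as traced above)
  -> return 13
  go(x=6) -> return 8  (same call as traced above)
-> return 21

call_count is incremented once per call, so count the calls in each subtree. Let C(x) = number of calls made by go(x).
C(0) = C(1) = 1 (base case, no recursion); C(x) = 1 + C(x - 1) + C(x - 2) otherwise.
C(2) = 1 + C(1) + C(0) = 1 + 1 + 1 = 3
C(3) = 1 + C(2) + C(1) = 1 + 3 + 1 = 5
C(4) = 1 + C(3) + C(2) = 1 + 5 + 3 = 9
C(5) = 1 + C(4) + C(3) = 1 + 9 + 5 = 15
C(6) = 1 + C(5) + C(4) = 1 + 15 + 9 = 25
C(7) = 1 + C(6) + C(5) = 1 + 25 + 15 = 41
C(8) = 1 + C(7) + C(6) = 1 + 41 + 25 = 67
call_count = C(8) = 67

Final answer: 67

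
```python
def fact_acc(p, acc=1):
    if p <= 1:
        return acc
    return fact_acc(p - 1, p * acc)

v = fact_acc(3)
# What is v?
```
Call trace:
fact_acc(p=3, acc=1)
  fact_acc(p=2, acc=3)
    fact_acc(p=1, acc=6)
    -> return 6
  -> return 6
-> return 6

Final answer: 6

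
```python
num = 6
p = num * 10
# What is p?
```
Trace:
  num=6
  num=6, p=60

Final answer: 60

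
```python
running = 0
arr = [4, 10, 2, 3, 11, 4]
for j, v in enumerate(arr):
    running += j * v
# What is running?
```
Trace:
  running=0
  running=0, j=0, v=4
  running=10, j=1, v=10
  running=14, j=2, v=2
  running=23, j=3, v=3
  running=67, j=4, v=11
  running=87, j=5, v=4

Final answer: 87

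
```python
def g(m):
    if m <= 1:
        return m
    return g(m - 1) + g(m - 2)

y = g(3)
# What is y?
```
Call trace:
g(m=3)
  g(m=2)
    g(m=1)
    -> return 1
    g(m=0)
    -> return 0
  -> return 1
  g(m=1)
  -> return 1
-> return 2

Final answer: 2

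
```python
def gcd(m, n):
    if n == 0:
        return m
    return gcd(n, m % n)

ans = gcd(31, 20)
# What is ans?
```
Call trace:
gcd(m=31, n=20)
  gcd(m=20, n=11)
    gcd(m=11, n=9)
      gcd(m=9, n=2)
        gcd(m=2, n=1)
          gcd(m=1, n=0)
          -> return 1
        -> return 1
      -> return 1
    -> return 1
  -> return 1
-> return 1

Final answer: 1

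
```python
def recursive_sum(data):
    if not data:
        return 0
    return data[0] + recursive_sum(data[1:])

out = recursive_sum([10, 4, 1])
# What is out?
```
Call trace:
recursive_sum(data=[10, 4, 1])
  recursive_sum(data=[4, 1])
    recursive_sum(data=[1])
      recursive_sum(data=[])
      -> return 0
    -> return 1
  -> return 5
-> return 15

Final answer: 15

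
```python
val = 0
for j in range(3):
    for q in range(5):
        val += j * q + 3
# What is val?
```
Trace:
  val=0
  val=3, j=0, q=0
  val=6, j=0, q=1
  val=9, j=0, q=2
  val=12, j=0, q=3
  val=15, j=0, q=4
  val=18, j=1, q=0
  val=22, j=1, q=1
  val=27, j=1, q=2
  val=33, j=1, q=3
  val=40, j=1, q=4
  val=43, j=2, q=0
  val=48, j=2, q=1
  val=55, j=2, q=2
  val=64, j=2, q=3
  val=75, j=2, q=4

Final answer: 75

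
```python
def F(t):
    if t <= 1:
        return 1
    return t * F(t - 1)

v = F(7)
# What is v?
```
Call trace:
F(t=7)
  F(t=6)
    F(t=5)
      F(t=4)
        F(t=3)
          F(t=2)
            F(t=1)
            -> return 1
          -> return 2
        -> return 6
      -> return 24
    -> return 120
  -> return 720
-> return 5040

Final answer: 5040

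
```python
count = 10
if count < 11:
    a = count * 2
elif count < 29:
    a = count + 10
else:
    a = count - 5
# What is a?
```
Trace:
  count=10
  count=10, a=20

Final answer: 20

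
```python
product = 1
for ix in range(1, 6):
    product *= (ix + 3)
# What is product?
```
Trace:
  product=1
  product=4, ix=1
  product=20, ix=2
  product=120, ix=3
  product=840, ix=4
  product=6720, ix=5

Final answer: 6720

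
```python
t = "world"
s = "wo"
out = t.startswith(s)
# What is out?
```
Trace:
  t='world'
  t='world', s='wo'
  t='world', s='wo', out=True

Final answer: True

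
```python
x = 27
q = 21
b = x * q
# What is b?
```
Trace:
  x=27
  x=27, q=21
  x=27, q=21, b=567

Final answer: 567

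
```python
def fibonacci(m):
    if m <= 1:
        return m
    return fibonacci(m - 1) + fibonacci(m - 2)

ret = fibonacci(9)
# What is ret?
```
Call trace (a repeated sub-call is expanded the first time; later identical calls just restate its return value):
fibonacci(m=9)
  fibonacci(m=8)
    fibonacci(m=7)
      fibonacci(m=6)
        fibonacci(m=5)
          fibonacci(m=4)
            fibonacci(m=3)
              fibonacci(m=2)
                fibonacci(m=1)
                -> return 1
                fibonacci(m=0)
                -> return 0
              -> return 1
              fibonacci(m=1)
              -> return 1
            -> return 2
            fibonacci(m=2) -> return 1  (same call as traced above)
          -> return 3
          fibonacci(m=3) -> return 2  (same call as traced above)
        -> return 5
        fibonacci(m=4) -> return 3  (same call as traced above)
      -> return 8
      fibonacci(m=5) -> return 5  (same call as traced above)
    -> return 13
    fibonacci(m=6) -> return 8  (same call as traced above)
  -> return 21
  fibonacci(m=7) -> return 13  (same call as traced above)
-> return 34

Final answer: 34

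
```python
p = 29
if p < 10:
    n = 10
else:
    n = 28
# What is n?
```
Trace:
  p=29
  p=29, n=28

Final answer: 28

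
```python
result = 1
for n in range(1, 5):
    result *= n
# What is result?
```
Trace:
  result=1
  result=1, n=1
  result=2, n=2
  result=6, n=3
  result=24, n=4

Final answer: 24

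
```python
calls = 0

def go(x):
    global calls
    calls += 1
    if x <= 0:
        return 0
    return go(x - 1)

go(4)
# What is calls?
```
Call trace:
go(x=4)
  go(x=3)
    go(x=2)
      go(x=1)
        go(x=0)
        -> return 0
      -> return 0
    -> return 0
  -> return 0
-> return 0

calls is incremented once per call. go is entered once for each x = 4, 3, 2, 1, 0 (the x <= 0 call returns without recursing), i.e. 4 + 1 calls.
calls = 5

Final answer: 5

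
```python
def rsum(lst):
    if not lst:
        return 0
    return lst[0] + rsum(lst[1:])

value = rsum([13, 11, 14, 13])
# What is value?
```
Call trace:
rsum(lst=[13, 11, 14, 13])
  rsum(lst=[11, 14, 13])
    rsum(lst=[14, 13])
      rsum(lst=[13])
        rsum(lst=[])
        -> return 0
      -> return 13
    -> return 27
  -> return 38
-> return 51

Final answer: 51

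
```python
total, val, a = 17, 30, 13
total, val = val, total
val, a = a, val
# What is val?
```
Trace:
  total=17, val=30, a=13
  total=30, val=17, a=13
  total=30, val=13, a=17

Final answer: 13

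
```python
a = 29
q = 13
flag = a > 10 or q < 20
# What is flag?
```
Trace:
  a=29
  a=29, q=13
  a=29, q=13, flag=True

Final answer: True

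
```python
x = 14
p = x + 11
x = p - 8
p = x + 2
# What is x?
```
Trace:
  x=14
  x=14, p=25
  x=17, p=25
  x=17, p=19

Final answer: 17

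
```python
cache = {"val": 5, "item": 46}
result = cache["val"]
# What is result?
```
Trace:
  cache={'val': 5, 'item': 46}
  cache={'val': 5, 'item': 46}, result=5

Final answer: 5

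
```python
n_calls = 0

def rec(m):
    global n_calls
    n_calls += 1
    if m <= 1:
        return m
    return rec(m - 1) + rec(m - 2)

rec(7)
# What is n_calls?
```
Call trace (a repeated sub-call is expanded the first time; later identical calls just restate its return value):
rec(m=7)
  rec(m=6)
    rec(m=5)
      rec(m=4)
        rec(m=3)
          rec(m=2)
            rec(m=1)
            -> return 1
            rec(m=0)
            -> return 0
          -> return 1
          rec(m=1)
          -> return 1
        -> return 2
        rec(m=2) -> return 1  (same call as traced above)
      -> return 3
      rec(m=3) -> return 2  (same call as traced above)
    -> return 5
    rec(m=4) -> return 3  (same call as traced above)
  -> return 8
  rec(m=5) -> return 5  (same call as traced above)
-> return 13

n_calls is incremented once per call, so count the calls in each subtree. Let C(m) = number of calls made by rec(m).
C(0) = C(1) = 1 (base case, no recursion); C(m) = 1 + C(m - 1) + C(m - 2) otherwise.
C(2) = 1 + C(1) + C(0) = 1 + 1 + 1 = 3
C(3) = 1 + C(2) + C(1) = 1 + 3 + 1 = 5
C(4) = 1 + C(3) + C(2) = 1 + 5 + 3 = 9
C(5) = 1 + C(4) + C(3) = 1 + 9 + 5 = 15
C(6) = 1 + C(5) + C(4) = 1 + 15 + 9 = 25
C(7) = 1 + C(6) + C(5) = 1 + 25 + 15 = 41
n_calls = C(7) = 41

Final answer: 41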